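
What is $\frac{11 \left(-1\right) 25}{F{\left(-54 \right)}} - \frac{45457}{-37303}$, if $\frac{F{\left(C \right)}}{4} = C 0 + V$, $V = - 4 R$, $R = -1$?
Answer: $- \frac{9531013}{596848} \approx -15.969$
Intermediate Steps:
$V = 4$ ($V = \left(-4\right) \left(-1\right) = 4$)
$F{\left(C \right)} = 16$ ($F{\left(C \right)} = 4 \left(C 0 + 4\right) = 4 \left(0 + 4\right) = 4 \cdot 4 = 16$)
$\frac{11 \left(-1\right) 25}{F{\left(-54 \right)}} - \frac{45457}{-37303} = \frac{11 \left(-1\right) 25}{16} - \frac{45457}{-37303} = \left(-11\right) 25 \cdot \frac{1}{16} - - \frac{45457}{37303} = \left(-275\right) \frac{1}{16} + \frac{45457}{37303} = - \frac{275}{16} + \frac{45457}{37303} = - \frac{9531013}{596848}$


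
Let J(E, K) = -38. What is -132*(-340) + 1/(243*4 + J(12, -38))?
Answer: 41917921/934 ≈ 44880.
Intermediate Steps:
-132*(-340) + 1/(243*4 + J(12, -38)) = -132*(-340) + 1/(243*4 - 38) = 44880 + 1/(972 - 38) = 44880 + 1/934 = 41917921/934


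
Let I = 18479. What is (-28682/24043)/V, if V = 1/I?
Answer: -530014678/24043 ≈ -22044.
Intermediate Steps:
V = 1/18479 ≈ 5.4115e-5
(-28682/24043)/V = (-28682/24043)/(1/18479) = -28682*1/24043*18479 = -28682/24043*18479 = -530014678/24043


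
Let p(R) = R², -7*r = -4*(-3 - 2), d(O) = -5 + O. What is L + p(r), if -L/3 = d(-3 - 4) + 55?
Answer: -5921/49 ≈ -120.84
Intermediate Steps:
r = -20/7 (r = -(-4)*(-3 - 2)/7 = -(-4)*(-5)/7 = -⅐*20 = -20/7 ≈ -2.8571)
L = -129 (L = -3*((-5 + (-3 - 4)) + 55) = -3*((-5 - 7) + 55) = -3*(-12 + 55) = -3*43 = -129)
L + p(r) = -129 + (-20/7)² = -129 + 400/49 = -5921/49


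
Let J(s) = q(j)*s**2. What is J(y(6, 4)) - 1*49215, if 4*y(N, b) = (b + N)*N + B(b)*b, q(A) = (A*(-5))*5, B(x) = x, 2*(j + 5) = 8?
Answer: -40190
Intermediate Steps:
j = -1 (j = -5 + (1/2)*8 = -5 + 4 = -1)
q(A) = -25*A (q(A) = -5*A*5 = -25*A)
y(N, b) = b**2/4 + N*(N + b)/4 (y(N, b) = ((b + N)*N + b*b)/4 = ((N + b)*N + b**2)/4 = (N*(N + b) + b**2)/4 = (b**2 + N*(N + b))/4 = b**2/4 + N*(N + b)/4)
J(s) = 25*s**2 (J(s) = (-25*(-1))*s**2 = 25*s**2)
J(y(6, 4)) - 1*49215 = 25*((1/4)*6**2 + (1/4)*4**2 + (1/4)*6*4)**2 - 1*49215 = 25*((1/4)*36 + (1/4)*16 + 6)**2 - 49215 = 25*(9 + 4 + 6)**2 - 49215 = 25*19**2 - 49215 = 25*361 - 49215 = 9025 - 49215 = -40190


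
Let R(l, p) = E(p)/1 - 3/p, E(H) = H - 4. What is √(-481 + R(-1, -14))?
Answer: I*√97762/14 ≈ 22.333*I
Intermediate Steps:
E(H) = -4 + H
R(l, p) = -4 + p - 3/p (R(l, p) = (-4 + p)/1 - 3/p = (-4 + p)*1 - 3/p = (-4 + p) - 3/p = -4 + p - 3/p)
√(-481 + R(-1, -14)) = √(-481 + (-4 - 14 - 3/(-14))) = √(-481 + (-4 - 14 - 3*(-1/14))) = √(-481 + (-4 - 14 + 3/14)) = √(-481 - 249/14) = √(-6983/14) = I*√97762/14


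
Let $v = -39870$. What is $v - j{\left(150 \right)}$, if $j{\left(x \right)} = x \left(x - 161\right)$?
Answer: $-38220$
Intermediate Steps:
$j{\left(x \right)} = x \left(-161 + x\right)$
$v - j{\left(150 \right)} = -39870 - 150 \left(-161 + 150\right) = -39870 - 150 \left(-11\right) = -39870 - -1650 = -39870 + 1650 = -38220$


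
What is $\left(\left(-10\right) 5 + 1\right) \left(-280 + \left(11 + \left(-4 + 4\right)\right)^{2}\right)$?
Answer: $7791$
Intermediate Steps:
$\left(\left(-10\right) 5 + 1\right) \left(-280 + \left(11 + \left(-4 + 4\right)\right)^{2}\right) = \left(-50 + 1\right) \left(-280 + \left(11 + 0\right)^{2}\right) = - 49 \left(-280 + 11^{2}\right) = - 49 \left(-280 + 121\right) = \left(-49\right) \left(-159\right) = 7791$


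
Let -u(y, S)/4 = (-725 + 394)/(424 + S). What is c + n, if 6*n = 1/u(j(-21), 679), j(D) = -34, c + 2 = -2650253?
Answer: -21053624617/7944 ≈ -2.6503e+6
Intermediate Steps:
c = -2650255 (c = -2 - 2650253 = -2650255)
u(y, S) = 1324/(424 + S) (u(y, S) = -4*(-725 + 394)/(424 + S) = -(-1324)/(424 + S) = 1324/(424 + S))
n = 1103/7944 (n = 1/(6*((1324/(424 + 679)))) = 1/(6*((1324/1103))) = 1/(6*((1324*(1/1103)))) = 1/(6*(1324/1103)) = (⅙)*(1103/1324) = 1103/7944 ≈ 0.13885)
c + n = -2650255 + 1103/7944 = -21053624617/7944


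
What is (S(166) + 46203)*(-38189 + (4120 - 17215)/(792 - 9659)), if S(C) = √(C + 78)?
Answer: -15644740907904/8867 - 677217536*√61/8867 ≈ -1.7650e+9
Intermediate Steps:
S(C) = √(78 + C)
(S(166) + 46203)*(-38189 + (4120 - 17215)/(792 - 9659)) = (√(78 + 166) + 46203)*(-38189 + (4120 - 17215)/(792 - 9659)) = (√244 + 46203)*(-38189 - 13095/(-8867)) = (2*√61 + 46203)*(-38189 - 13095*(-1/8867)) = (46203 + 2*√61)*(-38189 + 13095/8867) = (46203 + 2*√61)*(-338608768/8867) = -15644740907904/8867 - 677217536*√61/8867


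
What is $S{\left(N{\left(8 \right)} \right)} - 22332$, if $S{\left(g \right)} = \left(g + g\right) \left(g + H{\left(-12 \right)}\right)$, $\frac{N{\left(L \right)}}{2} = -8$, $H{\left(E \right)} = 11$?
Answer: $-22172$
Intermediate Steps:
$N{\left(L \right)} = -16$ ($N{\left(L \right)} = 2 \left(-8\right) = -16$)
$S{\left(g \right)} = 2 g \left(11 + g\right)$ ($S{\left(g \right)} = \left(g + g\right) \left(g + 11\right) = 2 g \left(11 + g\right)$)
$S{\left(N{\left(8 \right)} \right)} - 22332 = 2 \left(-16\right) \left(11 - 16\right) - 22332 = 2 \left(-16\right) \left(-5\right) - 22332 = 160 - 22332 = -22172$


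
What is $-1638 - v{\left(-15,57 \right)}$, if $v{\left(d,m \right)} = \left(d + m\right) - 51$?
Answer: $-1629$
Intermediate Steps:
$v{\left(d,m \right)} = -51 + d + m$
$-1638 - v{\left(-15,57 \right)} = -1638 - \left(-51 - 15 + 57\right) = -1638 - -9 = -1638 + 9 = -1629$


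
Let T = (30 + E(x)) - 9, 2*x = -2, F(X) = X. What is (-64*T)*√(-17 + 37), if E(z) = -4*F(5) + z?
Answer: 0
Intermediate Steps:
x = -1 (x = (½)*(-2) = -1)
E(z) = -20 + z (E(z) = -4*5 + z = -20 + z)
T = 0 (T = (30 + (-20 - 1)) - 9 = (30 - 21) - 9 = 9 - 9 = 0)
(-64*T)*√(-17 + 37) = (-64*0)*√(-17 + 37) = 0*√20 = 0*(2*√5) = 0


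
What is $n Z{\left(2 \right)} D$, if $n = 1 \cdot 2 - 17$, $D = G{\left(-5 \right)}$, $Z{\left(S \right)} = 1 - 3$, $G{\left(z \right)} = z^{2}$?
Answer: $750$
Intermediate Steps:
$Z{\left(S \right)} = -2$ ($Z{\left(S \right)} = 1 - 3 = -2$)
$D = 25$ ($D = \left(-5\right)^{2} = 25$)
$n = -15$ ($n = 2 - 17 = -15$)
$n Z{\left(2 \right)} D = \left(-15\right) \left(-2\right) 25 = 30 \cdot 25 = 750$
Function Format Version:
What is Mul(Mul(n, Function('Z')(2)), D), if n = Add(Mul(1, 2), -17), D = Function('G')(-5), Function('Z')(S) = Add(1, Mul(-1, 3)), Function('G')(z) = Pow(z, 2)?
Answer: 750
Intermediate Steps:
Function('Z')(S) = -2 (Function('Z')(S) = Add(1, -3) = -2)
D = 25 (D = Pow(-5, 2) = 25)
n = -15 (n = Add(2, -17) = -15)
Mul(Mul(n, Function('Z')(2)), D) = Mul(Mul(-15, -2), 25) = Mul(30, 25) = 750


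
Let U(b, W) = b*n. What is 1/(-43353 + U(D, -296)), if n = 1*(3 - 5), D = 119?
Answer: -1/43591 ≈ -2.2941e-5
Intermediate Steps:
n = -2 (n = 1*(-2) = -2)
U(b, W) = -2*b (U(b, W) = b*(-2) = -2*b)
1/(-43353 + U(D, -296)) = 1/(-43353 - 2*119) = 1/(-43353 - 238) = 1/(-43591) = -1/43591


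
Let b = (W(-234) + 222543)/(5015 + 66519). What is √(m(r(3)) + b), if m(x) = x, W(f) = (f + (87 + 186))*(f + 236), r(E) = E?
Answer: √31276310082/71534 ≈ 2.4723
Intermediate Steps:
W(f) = (236 + f)*(273 + f) (W(f) = (f + 273)*(236 + f) = (273 + f)*(236 + f) = (236 + f)*(273 + f))
b = 222621/71534 (b = ((64428 + (-234)² + 509*(-234)) + 222543)/(5015 + 66519) = ((64428 + 54756 - 119106) + 222543)/71534 = (78 + 222543)*(1/71534) = 222621*(1/71534) = 222621/71534 ≈ 3.1121)
√(m(r(3)) + b) = √(3 + 222621/71534) = √(437223/71534) = √31276310082/71534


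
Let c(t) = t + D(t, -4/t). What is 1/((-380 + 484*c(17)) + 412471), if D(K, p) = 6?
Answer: 1/423223 ≈ 2.3628e-6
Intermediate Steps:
c(t) = 6 + t (c(t) = t + 6 = 6 + t)
1/((-380 + 484*c(17)) + 412471) = 1/((-380 + 484*(6 + 17)) + 412471) = 1/((-380 + 484*23) + 412471) = 1/((-380 + 11132) + 412471) = 1/(10752 + 412471) = 1/423223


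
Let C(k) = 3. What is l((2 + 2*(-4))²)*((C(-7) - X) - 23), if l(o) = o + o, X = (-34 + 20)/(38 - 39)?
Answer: -2448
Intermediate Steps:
X = 14 (X = -14/(-1) = -14*(-1) = 14)
l(o) = 2*o
l((2 + 2*(-4))²)*((C(-7) - X) - 23) = (2*(2 + 2*(-4))²)*((3 - 1*14) - 23) = (2*(2 - 8)²)*((3 - 14) - 23) = (2*(-6)²)*(-11 - 23) = (2*36)*(-34) = 72*(-34) = -2448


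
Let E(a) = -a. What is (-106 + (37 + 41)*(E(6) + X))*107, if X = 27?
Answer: 163924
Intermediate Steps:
(-106 + (37 + 41)*(E(6) + X))*107 = (-106 + (37 + 41)*(-1*6 + 27))*107 = (-106 + 78*(-6 + 27))*107 = (-106 + 78*21)*107 = (-106 + 1638)*107 = 1532*107 = 163924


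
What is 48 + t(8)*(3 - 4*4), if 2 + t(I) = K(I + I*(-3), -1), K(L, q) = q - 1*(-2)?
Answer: 61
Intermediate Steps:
K(L, q) = 2 + q (K(L, q) = q + 2 = 2 + q)
t(I) = -1 (t(I) = -2 + (2 - 1) = -2 + 1 = -1)
48 + t(8)*(3 - 4*4) = 48 - (3 - 4*4) = 48 - (3 - 16) = 48 - 1*(-13) = 48 + 13 = 61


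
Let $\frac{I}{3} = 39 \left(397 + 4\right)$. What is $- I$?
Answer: $-46917$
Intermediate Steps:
$I = 46917$ ($I = 3 \cdot 39 \left(397 + 4\right) = 3 \cdot 39 \cdot 401 = 3 \cdot 15639 = 46917$)
$- I = \left(-1\right) 46917 = -46917$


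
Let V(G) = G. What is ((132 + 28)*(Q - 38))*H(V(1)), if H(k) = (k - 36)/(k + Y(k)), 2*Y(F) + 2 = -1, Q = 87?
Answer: 548800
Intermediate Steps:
Y(F) = -3/2 (Y(F) = -1 + (½)*(-1) = -1 - ½ = -3/2)
H(k) = (-36 + k)/(-3/2 + k) (H(k) = (k - 36)/(k - 3/2) = (-36 + k)/(-3/2 + k))
((132 + 28)*(Q - 38))*H(V(1)) = ((132 + 28)*(87 - 38))*(2*(-36 + 1)/(-3 + 2*1)) = (160*49)*(2*(-35)/(-3 + 2)) = 7840*(2*(-35)/(-1)) = 7840*(2*(-1)*(-35)) = 7840*70 = 548800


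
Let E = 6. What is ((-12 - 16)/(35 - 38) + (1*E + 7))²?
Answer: 4489/9 ≈ 498.78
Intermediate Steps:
((-12 - 16)/(35 - 38) + (1*E + 7))² = ((-12 - 16)/(35 - 38) + (1*6 + 7))² = (-28/(-3) + (6 + 7))² = (-28*(-⅓) + 13)² = (28/3 + 13)² = (67/3)² = 4489/9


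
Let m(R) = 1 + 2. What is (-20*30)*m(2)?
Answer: -1800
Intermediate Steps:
m(R) = 3
(-20*30)*m(2) = -20*30*3 = -600*3 = -1800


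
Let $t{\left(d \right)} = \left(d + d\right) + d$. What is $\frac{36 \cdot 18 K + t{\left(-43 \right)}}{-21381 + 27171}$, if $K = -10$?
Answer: $- \frac{2203}{1930} \approx -1.1415$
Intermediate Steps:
$t{\left(d \right)} = 3 d$ ($t{\left(d \right)} = 2 d + d = 3 d$)
$\frac{36 \cdot 18 K + t{\left(-43 \right)}}{-21381 + 27171} = \frac{36 \cdot 18 \left(-10\right) + 3 \left(-43\right)}{-21381 + 27171} = \frac{648 \left(-10\right) - 129}{5790} = \left(-6480 - 129\right) \frac{1}{5790} = \left(-6609\right) \frac{1}{5790} = - \frac{2203}{1930}$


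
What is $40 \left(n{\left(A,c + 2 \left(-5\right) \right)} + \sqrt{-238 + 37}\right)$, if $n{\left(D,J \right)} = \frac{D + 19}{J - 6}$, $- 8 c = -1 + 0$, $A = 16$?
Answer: $- \frac{11200}{127} + 40 i \sqrt{201} \approx -88.189 + 567.1 i$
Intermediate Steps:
$c = \frac{1}{8}$ ($c = - \frac{-1 + 0}{8} = \left(- \frac{1}{8}\right) \left(-1\right) = \frac{1}{8} \approx 0.125$)
$n{\left(D,J \right)} = \frac{19 + D}{-6 + J}$
$40 \left(n{\left(A,c + 2 \left(-5\right) \right)} + \sqrt{-238 + 37}\right) = 40 \left(\frac{19 + 16}{-6 + \left(\frac{1}{8} + 2 \left(-5\right)\right)} + \sqrt{-238 + 37}\right) = 40 \left(\frac{1}{-6 + \left(\frac{1}{8} - 10\right)} 35 + \sqrt{-201}\right) = 40 \left(\frac{1}{-6 - \frac{79}{8}} \cdot 35 + i \sqrt{201}\right) = 40 \left(\frac{1}{- \frac{127}{8}} \cdot 35 + i \sqrt{201}\right) = 40 \left(\left(- \frac{8}{127}\right) 35 + i \sqrt{201}\right) = 40 \left(- \frac{280}{127} + i \sqrt{201}\right) = - \frac{11200}{127} + 40 i \sqrt{201}$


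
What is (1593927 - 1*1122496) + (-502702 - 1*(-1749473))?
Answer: 1718202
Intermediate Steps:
(1593927 - 1*1122496) + (-502702 - 1*(-1749473)) = (1593927 - 1122496) + (-502702 + 1749473) = 471431 + 1246771 = 1718202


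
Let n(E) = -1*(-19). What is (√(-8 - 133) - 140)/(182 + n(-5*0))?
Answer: -140/201 + I*√141/201 ≈ -0.69652 + 0.059076*I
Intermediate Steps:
n(E) = 19
(√(-8 - 133) - 140)/(182 + n(-5*0)) = (√(-8 - 133) - 140)/(182 + 19) = (√(-141) - 140)/201 = (I*√141 - 140)*(1/201) = (-140 + I*√141)*(1/201) = -140/201 + I*√141/201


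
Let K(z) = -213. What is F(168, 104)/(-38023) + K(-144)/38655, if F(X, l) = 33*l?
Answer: -46920953/489926355 ≈ -0.095771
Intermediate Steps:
F(168, 104)/(-38023) + K(-144)/38655 = (33*104)/(-38023) - 213/38655 = 3432*(-1/38023) - 213*1/38655 = -3432/38023 - 71/12885 = -46920953/489926355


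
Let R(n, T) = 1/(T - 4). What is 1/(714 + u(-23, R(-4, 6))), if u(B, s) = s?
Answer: 2/1429 ≈ 0.0013996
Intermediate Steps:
R(n, T) = 1/(-4 + T)
1/(714 + u(-23, R(-4, 6))) = 1/(714 + 1/(-4 + 6)) = 1/(714 + 1/2) = 1/(1429/2) = 2/1429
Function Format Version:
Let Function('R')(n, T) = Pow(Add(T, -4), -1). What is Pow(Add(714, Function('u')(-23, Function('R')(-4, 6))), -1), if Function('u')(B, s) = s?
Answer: Rational(2, 1429) ≈ 0.0013996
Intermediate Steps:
Function('R')(n, T) = Pow(Add(-4, T), -1)
Pow(Add(714, Function('u')(-23, Function('R')(-4, 6))), -1) = Pow(Add(714, Pow(Add(-4, 6), -1)), -1) = Pow(Add(714, Pow(2, -1)), -1) = Pow(Add(714, Rational(1, 2)), -1) = Pow(Rational(1429, 2), -1) = Rational(2, 1429)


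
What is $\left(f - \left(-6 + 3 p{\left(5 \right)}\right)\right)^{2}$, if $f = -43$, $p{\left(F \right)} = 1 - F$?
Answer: $625$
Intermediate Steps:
$\left(f - \left(-6 + 3 p{\left(5 \right)}\right)\right)^{2} = \left(-43 - \left(-6 + 3 \left(1 - 5\right)\right)\right)^{2} = \left(-43 + \left(\left(-3\right) \left(-4\right) + 6\right)\right)^{2} = \left(-43 + \left(12 + 6\right)\right)^{2} = \left(-43 + 18\right)^{2} = \left(-25\right)^{2} = 625$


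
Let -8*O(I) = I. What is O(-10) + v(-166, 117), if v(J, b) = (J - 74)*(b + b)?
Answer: -224635/4 ≈ -56159.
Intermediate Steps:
v(J, b) = 2*b*(-74 + J) (v(J, b) = (-74 + J)*(2*b) = 2*b*(-74 + J))
O(I) = -I/8
O(-10) + v(-166, 117) = -⅛*(-10) + 2*117*(-74 - 166) = 5/4 + 2*117*(-240) = 5/4 - 56160 = -224635/4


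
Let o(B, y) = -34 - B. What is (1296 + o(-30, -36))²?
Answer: 1669264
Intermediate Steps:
(1296 + o(-30, -36))² = (1296 + (-34 - 1*(-30)))² = (1296 + (-34 + 30))² = (1296 - 4)² = 1292² = 1669264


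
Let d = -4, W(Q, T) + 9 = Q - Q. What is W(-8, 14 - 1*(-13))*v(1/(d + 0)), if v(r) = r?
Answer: 9/4 ≈ 2.2500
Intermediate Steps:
W(Q, T) = -9 (W(Q, T) = -9 + (Q - Q) = -9 + 0 = -9)
W(-8, 14 - 1*(-13))*v(1/(d + 0)) = -9/(-4 + 0) = -9/(-4) = -9*(-¼) = 9/4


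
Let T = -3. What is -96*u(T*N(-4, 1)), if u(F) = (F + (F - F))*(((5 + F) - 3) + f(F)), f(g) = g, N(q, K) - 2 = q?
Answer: -8064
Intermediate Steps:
N(q, K) = 2 + q
u(F) = F*(2 + 2*F) (u(F) = (F + (F - F))*(((5 + F) - 3) + F) = (F + 0)*((2 + F) + F) = F*(2 + 2*F))
-96*u(T*N(-4, 1)) = -192*(-3*(2 - 4))*(1 - 3*(2 - 4)) = -192*(-3*(-2))*(1 - 3*(-2)) = -192*6*(1 + 6) = -192*6*7 = -96*84 = -8064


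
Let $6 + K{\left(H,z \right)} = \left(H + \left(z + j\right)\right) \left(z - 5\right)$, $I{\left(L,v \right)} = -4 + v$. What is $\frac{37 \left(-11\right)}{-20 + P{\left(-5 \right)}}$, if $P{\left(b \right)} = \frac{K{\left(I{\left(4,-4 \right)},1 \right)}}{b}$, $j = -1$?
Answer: $\frac{2035}{126} \approx 16.151$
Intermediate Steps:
$K{\left(H,z \right)} = -6 + \left(-5 + z\right) \left(-1 + H + z\right)$ ($K{\left(H,z \right)} = -6 + \left(H + \left(z - 1\right)\right) \left(z - 5\right) = -6 + \left(H + \left(-1 + z\right)\right) \left(-5 + z\right) = -6 + \left(-1 + H + z\right) \left(-5 + z\right) = -6 + \left(-5 + z\right) \left(-1 + H + z\right)$)
$P{\left(b \right)} = \frac{26}{b}$ ($P{\left(b \right)} = \frac{-1 + 1^{2} - 6 - 5 \left(-4 - 4\right) + \left(-4 - 4\right) 1}{b} = \frac{-1 + 1 - 6 - -40 - 8}{b} = \frac{-1 + 1 - 6 + 40 - 8}{b} = \frac{26}{b}$)
$\frac{37 \left(-11\right)}{-20 + P{\left(-5 \right)}} = \frac{37 \left(-11\right)}{-20 + \frac{26}{-5}} = - \frac{407}{-20 + 26 \left(- \frac{1}{5}\right)} = - \frac{407}{-20 - \frac{26}{5}} = - \frac{407}{- \frac{126}{5}} = \left(-407\right) \left(- \frac{5}{126}\right) = \frac{2035}{126}$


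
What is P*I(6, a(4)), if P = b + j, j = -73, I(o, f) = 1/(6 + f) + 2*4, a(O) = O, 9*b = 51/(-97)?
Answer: -57402/97 ≈ -591.77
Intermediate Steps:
b = -17/291 (b = (51/(-97))/9 = (51*(-1/97))/9 = (1/9)*(-51/97) = -17/291 ≈ -0.058419)
I(o, f) = 8 + 1/(6 + f) (I(o, f) = 1/(6 + f) + 8 = 8 + 1/(6 + f))
P = -21260/291 (P = -17/291 - 73 = -21260/291 ≈ -73.058)
P*I(6, a(4)) = -21260*(49 + 8*4)/(291*(6 + 4)) = -21260*(49 + 32)/(291*10) = -2126*81/291 = -21260/291*81/10 = -57402/97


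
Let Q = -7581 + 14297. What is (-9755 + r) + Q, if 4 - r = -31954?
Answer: 28919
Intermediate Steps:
r = 31958 (r = 4 - 1*(-31954) = 4 + 31954 = 31958)
Q = 6716
(-9755 + r) + Q = (-9755 + 31958) + 6716 = 22203 + 6716 = 28919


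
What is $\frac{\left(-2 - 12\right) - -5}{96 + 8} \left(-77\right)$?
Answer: $\frac{693}{104} \approx 6.6635$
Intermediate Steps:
$\frac{\left(-2 - 12\right) - -5}{96 + 8} \left(-77\right) = \frac{-14 + 5}{104} \left(-77\right) = \left(-9\right) \frac{1}{104} \left(-77\right) = \left(- \frac{9}{104}\right) \left(-77\right) = \frac{693}{104}$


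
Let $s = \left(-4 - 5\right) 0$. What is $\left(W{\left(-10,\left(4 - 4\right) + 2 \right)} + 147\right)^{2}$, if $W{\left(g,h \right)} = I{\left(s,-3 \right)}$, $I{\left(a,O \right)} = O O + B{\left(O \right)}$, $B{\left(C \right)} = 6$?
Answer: $26244$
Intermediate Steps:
$s = 0$ ($s = \left(-9\right) 0 = 0$)
$I{\left(a,O \right)} = 6 + O^{2}$ ($I{\left(a,O \right)} = O O + 6 = O^{2} + 6 = 6 + O^{2}$)
$W{\left(g,h \right)} = 15$ ($W{\left(g,h \right)} = 6 + \left(-3\right)^{2} = 6 + 9 = 15$)
$\left(W{\left(-10,\left(4 - 4\right) + 2 \right)} + 147\right)^{2} = \left(15 + 147\right)^{2} = 162^{2} = 26244$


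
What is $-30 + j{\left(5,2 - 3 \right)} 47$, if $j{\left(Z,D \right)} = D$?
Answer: $-77$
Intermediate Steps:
$-30 + j{\left(5,2 - 3 \right)} 47 = -30 + \left(2 - 3\right) 47 = -30 - 47 = -77$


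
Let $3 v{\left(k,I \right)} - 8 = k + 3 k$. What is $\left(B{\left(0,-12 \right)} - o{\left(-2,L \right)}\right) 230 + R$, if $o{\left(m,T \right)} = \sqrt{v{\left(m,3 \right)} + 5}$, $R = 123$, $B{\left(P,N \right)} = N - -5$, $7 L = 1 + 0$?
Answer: $-1487 - 230 \sqrt{5} \approx -2001.3$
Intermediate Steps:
$L = \frac{1}{7}$ ($L = \frac{1 + 0}{7} = \frac{1}{7} \cdot 1 = \frac{1}{7} \approx 0.14286$)
$B{\left(P,N \right)} = 5 + N$ ($B{\left(P,N \right)} = N + 5 = 5 + N$)
$v{\left(k,I \right)} = \frac{8}{3} + \frac{4 k}{3}$ ($v{\left(k,I \right)} = \frac{8}{3} + \frac{k + 3 k}{3} = \frac{8}{3} + \frac{4 k}{3}$)
$o{\left(m,T \right)} = \sqrt{\frac{23}{3} + \frac{4 m}{3}}$ ($o{\left(m,T \right)} = \sqrt{\left(\frac{8}{3} + \frac{4 m}{3}\right) + 5} = \sqrt{\frac{23}{3} + \frac{4 m}{3}}$)
$\left(B{\left(0,-12 \right)} - o{\left(-2,L \right)}\right) 230 + R = \left(\left(5 - 12\right) - \frac{\sqrt{69 + 12 \left(-2\right)}}{3}\right) 230 + 123 = \left(-7 - \frac{\sqrt{69 - 24}}{3}\right) 230 + 123 = \left(-7 - \frac{\sqrt{45}}{3}\right) 230 + 123 = \left(-7 - \frac{3 \sqrt{5}}{3}\right) 230 + 123 = \left(-7 - \sqrt{5}\right) 230 + 123 = \left(-1610 - 230 \sqrt{5}\right) + 123 = -1487 - 230 \sqrt{5}$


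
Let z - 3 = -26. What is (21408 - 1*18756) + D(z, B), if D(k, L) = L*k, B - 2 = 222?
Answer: -2500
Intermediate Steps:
z = -23 (z = 3 - 26 = -23)
B = 224 (B = 2 + 222 = 224)
(21408 - 1*18756) + D(z, B) = (21408 - 1*18756) + 224*(-23) = (21408 - 18756) - 5152 = 2652 - 5152 = -2500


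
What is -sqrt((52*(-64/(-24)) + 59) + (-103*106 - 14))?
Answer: -I*sqrt(96609)/3 ≈ -103.61*I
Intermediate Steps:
-sqrt((52*(-64/(-24)) + 59) + (-103*106 - 14)) = -sqrt((52*(-64*(-1/24)) + 59) + (-10918 - 14)) = -sqrt((52*(8/3) + 59) - 10932) = -sqrt((416/3 + 59) - 10932) = -sqrt(593/3 - 10932) = -sqrt(-32203/3) = -I*sqrt(96609)/3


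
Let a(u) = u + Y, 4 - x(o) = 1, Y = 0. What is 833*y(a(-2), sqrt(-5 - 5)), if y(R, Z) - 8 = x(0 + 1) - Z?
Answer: 9163 - 833*I*sqrt(10) ≈ 9163.0 - 2634.2*I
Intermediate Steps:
x(o) = 3 (x(o) = 4 - 1*1 = 4 - 1 = 3)
a(u) = u (a(u) = u + 0 = u)
y(R, Z) = 11 - Z (y(R, Z) = 8 + (3 - Z) = 11 - Z)
833*y(a(-2), sqrt(-5 - 5)) = 833*(11 - sqrt(-5 - 5)) = 833*(11 - sqrt(-10)) = 833*(11 - I*sqrt(10)) = 9163 - 833*I*sqrt(10)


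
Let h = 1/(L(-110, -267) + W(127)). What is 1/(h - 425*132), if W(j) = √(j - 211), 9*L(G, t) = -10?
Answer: -129104830/7242782646027 + 18*I*√21/2414260882009 ≈ -1.7825e-5 + 3.4166e-11*I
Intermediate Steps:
L(G, t) = -10/9 (L(G, t) = (⅑)*(-10) = -10/9)
W(j) = √(-211 + j)
h = 1/(-10/9 + 2*I*√21) (h = 1/(-10/9 + √(-211 + 127)) = 1/(-10/9 + √(-84)) = 1/(-10/9 + 2*I*√21) ≈ -0.013036 - 0.10753*I)
1/(h - 425*132) = 1/((-45/3452 - 81*I*√21/3452) - 425*132) = 1/((-45/3452 - 81*I*√21/3452) - 56100) = 1/(-193657245/3452 - 81*I*√21/3452)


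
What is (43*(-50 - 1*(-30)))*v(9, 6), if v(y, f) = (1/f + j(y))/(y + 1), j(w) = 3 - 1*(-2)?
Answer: -1333/3 ≈ -444.33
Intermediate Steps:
j(w) = 5 (j(w) = 3 + 2 = 5)
v(y, f) = (5 + 1/f)/(1 + y) (v(y, f) = (1/f + 5)/(y + 1) = (5 + 1/f)/(1 + y))
(43*(-50 - 1*(-30)))*v(9, 6) = (43*(-50 - 1*(-30)))*((1 + 5*6)/(6*(1 + 9))) = (43*(-50 + 30))*((1/6)*(1 + 30)/10) = (43*(-20))*((1/6)*(1/10)*31) = -860*31/60 = -1333/3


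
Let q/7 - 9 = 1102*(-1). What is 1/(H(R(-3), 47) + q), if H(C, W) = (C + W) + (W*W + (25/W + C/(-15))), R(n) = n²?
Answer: -235/1265726 ≈ -0.00018566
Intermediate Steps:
q = -7651 (q = 63 + 7*(1102*(-1)) = 63 + 7*(-1102) = 63 - 7714 = -7651)
H(C, W) = W + W² + 25/W + 14*C/15 (H(C, W) = (C + W) + (W² + (25/W + C*(-1/15))) = (C + W) + (W² + (25/W - C/15)) = (C + W) + (W² + 25/W - C/15) = W + W² + 25/W + 14*C/15)
1/(H(R(-3), 47) + q) = 1/((47 + 47² + 25/47 + (14/15)*(-3)²) - 7651) = 1/((47 + 2209 + 25*(1/47) + (14/15)*9) - 7651) = 1/((47 + 2209 + 25/47 + 42/5) - 7651) = 1/(532259/235 - 7651) = 1/(-1265726/235) = -235/1265726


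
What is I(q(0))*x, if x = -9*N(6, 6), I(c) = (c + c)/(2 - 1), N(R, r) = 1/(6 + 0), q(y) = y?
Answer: 0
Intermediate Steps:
N(R, r) = ⅙ (N(R, r) = 1/6 = ⅙)
I(c) = 2*c (I(c) = (2*c)/1 = (2*c)*1 = 2*c)
x = -3/2 (x = -9*⅙ = -3/2 ≈ -1.5000)
I(q(0))*x = (2*0)*(-3/2) = 0*(-3/2) = 0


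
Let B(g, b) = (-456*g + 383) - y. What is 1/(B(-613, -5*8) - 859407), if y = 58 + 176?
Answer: -1/579730 ≈ -1.7249e-6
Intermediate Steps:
y = 234
B(g, b) = 149 - 456*g (B(g, b) = (-456*g + 383) - 1*234 = (383 - 456*g) - 234 = 149 - 456*g)
1/(B(-613, -5*8) - 859407) = 1/((149 - 456*(-613)) - 859407) = 1/((149 + 279528) - 859407) = 1/(279677 - 859407) = 1/(-579730) = -1/579730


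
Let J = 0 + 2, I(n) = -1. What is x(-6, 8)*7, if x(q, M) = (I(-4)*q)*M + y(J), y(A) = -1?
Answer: 329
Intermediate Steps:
J = 2
x(q, M) = -1 - M*q (x(q, M) = (-q)*M - 1 = -M*q - 1 = -1 - M*q)
x(-6, 8)*7 = (-1 - 1*8*(-6))*7 = (-1 + 48)*7 = 47*7 = 329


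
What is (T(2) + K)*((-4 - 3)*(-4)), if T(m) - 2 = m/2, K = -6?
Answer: -84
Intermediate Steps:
T(m) = 2 + m/2
(T(2) + K)*((-4 - 3)*(-4)) = ((2 + (1/2)*2) - 6)*((-4 - 3)*(-4)) = ((2 + 1) - 6)*(-7*(-4)) = (3 - 6)*28 = -3*28 = -84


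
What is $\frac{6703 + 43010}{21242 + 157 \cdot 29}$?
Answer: $\frac{49713}{25795} \approx 1.9272$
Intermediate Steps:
$\frac{6703 + 43010}{21242 + 157 \cdot 29} = \frac{49713}{21242 + 4553} = \frac{49713}{25795}$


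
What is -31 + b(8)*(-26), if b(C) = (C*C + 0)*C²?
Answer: -106527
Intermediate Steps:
b(C) = C⁴ (b(C) = (C² + 0)*C² = C²*C² = C⁴)
-31 + b(8)*(-26) = -31 + 8⁴*(-26) = -31 + 4096*(-26) = -31 - 106496 = -106527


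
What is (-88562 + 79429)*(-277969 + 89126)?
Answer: 1724703119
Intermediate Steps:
(-88562 + 79429)*(-277969 + 89126) = -9133*(-188843) = 1724703119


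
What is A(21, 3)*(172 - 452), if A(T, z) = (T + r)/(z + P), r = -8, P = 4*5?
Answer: -3640/23 ≈ -158.26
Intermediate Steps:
P = 20
A(T, z) = (-8 + T)/(20 + z) (A(T, z) = (T - 8)/(z + 20) = (-8 + T)/(20 + z))
A(21, 3)*(172 - 452) = ((-8 + 21)/(20 + 3))*(172 - 452) = (13/23)*(-280) = -3640/23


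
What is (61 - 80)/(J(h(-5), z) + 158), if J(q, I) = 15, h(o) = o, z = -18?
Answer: -19/173 ≈ -0.10983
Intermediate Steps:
(61 - 80)/(J(h(-5), z) + 158) = (61 - 80)/(15 + 158) = -19/173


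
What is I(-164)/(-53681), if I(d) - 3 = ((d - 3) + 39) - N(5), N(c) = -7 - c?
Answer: 113/53681 ≈ 0.0021050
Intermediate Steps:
I(d) = 51 + d (I(d) = 3 + (((d - 3) + 39) - (-7 - 1*5)) = 3 + (((-3 + d) + 39) - (-7 - 5)) = 3 + ((36 + d) - 1*(-12)) = 3 + ((36 + d) + 12) = 3 + (48 + d) = 51 + d)
I(-164)/(-53681) = (51 - 164)/(-53681) = -113*(-1/53681) = 113/53681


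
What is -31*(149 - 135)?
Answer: -434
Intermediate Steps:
-31*(149 - 135) = -31*14 = -434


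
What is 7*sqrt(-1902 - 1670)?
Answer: 14*I*sqrt(893) ≈ 418.36*I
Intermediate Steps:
7*sqrt(-1902 - 1670) = 7*sqrt(-3572) = 7*(2*I*sqrt(893)) = 14*I*sqrt(893)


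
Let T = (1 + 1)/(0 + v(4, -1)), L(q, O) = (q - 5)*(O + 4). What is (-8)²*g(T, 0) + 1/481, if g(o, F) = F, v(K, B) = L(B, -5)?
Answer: 1/481 ≈ 0.0020790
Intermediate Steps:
L(q, O) = (-5 + q)*(4 + O)
v(K, B) = 5 - B (v(K, B) = -20 - 5*(-5) + 4*B - 5*B = -20 + 25 + 4*B - 5*B = 5 - B)
T = ⅓ (T = (1 + 1)/(0 + (5 - 1*(-1))) = 2/(0 + (5 + 1)) = 2/(0 + 6) = 2/6 = 2*(⅙) = ⅓ ≈ 0.33333)
(-8)²*g(T, 0) + 1/481 = (-8)²*0 + 1/481 = 64*0 + 1/481 = 0 + 1/481 = 1/481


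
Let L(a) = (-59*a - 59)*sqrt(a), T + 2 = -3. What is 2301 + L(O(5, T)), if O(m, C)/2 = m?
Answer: 2301 - 649*sqrt(10) ≈ 248.68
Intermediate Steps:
T = -5 (T = -2 - 3 = -5)
O(m, C) = 2*m
L(a) = sqrt(a)*(-59 - 59*a) (L(a) = (-59 - 59*a)*sqrt(a) = sqrt(a)*(-59 - 59*a))
2301 + L(O(5, T)) = 2301 + 59*sqrt(2*5)*(-1 - 2*5) = 2301 + 59*sqrt(10)*(-1 - 1*10) = 2301 + 59*sqrt(10)*(-1 - 10) = 2301 + 59*sqrt(10)*(-11) = 2301 - 649*sqrt(10)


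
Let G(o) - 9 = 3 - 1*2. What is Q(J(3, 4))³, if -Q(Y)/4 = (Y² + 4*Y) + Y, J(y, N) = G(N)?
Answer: -216000000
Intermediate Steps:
G(o) = 10 (G(o) = 9 + (3 - 1*2) = 9 + (3 - 2) = 9 + 1 = 10)
J(y, N) = 10
Q(Y) = -20*Y - 4*Y² (Q(Y) = -4*((Y² + 4*Y) + Y) = -4*(Y² + 5*Y) = -20*Y - 4*Y²)
Q(J(3, 4))³ = (-4*10*(5 + 10))³ = (-4*10*15)³ = (-600)³ = -216000000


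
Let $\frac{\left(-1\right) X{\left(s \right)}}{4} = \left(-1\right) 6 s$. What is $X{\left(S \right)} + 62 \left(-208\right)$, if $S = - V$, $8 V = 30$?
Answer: $-12986$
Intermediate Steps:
$V = \frac{15}{4}$ ($V = \frac{1}{8} \cdot 30 = \frac{15}{4} \approx 3.75$)
$S = - \frac{15}{4}$ ($S = \left(-1\right) \frac{15}{4} = - \frac{15}{4} \approx -3.75$)
$X{\left(s \right)} = 24 s$ ($X{\left(s \right)} = - 4 \left(-1\right) 6 s = - 4 \left(- 6 s\right) = 24 s$)
$X{\left(S \right)} + 62 \left(-208\right) = 24 \left(- \frac{15}{4}\right) + 62 \left(-208\right) = -90 - 12896 = -12986$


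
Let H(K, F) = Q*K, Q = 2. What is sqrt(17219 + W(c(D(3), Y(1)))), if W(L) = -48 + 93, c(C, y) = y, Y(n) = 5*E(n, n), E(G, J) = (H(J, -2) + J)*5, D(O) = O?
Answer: 4*sqrt(1079) ≈ 131.39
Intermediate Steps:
H(K, F) = 2*K
E(G, J) = 15*J (E(G, J) = (2*J + J)*5 = (3*J)*5 = 15*J)
Y(n) = 75*n (Y(n) = 5*(15*n) = 75*n)
W(L) = 45
sqrt(17219 + W(c(D(3), Y(1)))) = sqrt(17219 + 45) = sqrt(17264) = 4*sqrt(1079)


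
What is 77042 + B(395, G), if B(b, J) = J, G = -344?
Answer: 76698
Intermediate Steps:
77042 + B(395, G) = 77042 - 344 = 76698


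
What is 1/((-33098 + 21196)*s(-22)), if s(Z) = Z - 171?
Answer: 1/2297086 ≈ 4.3533e-7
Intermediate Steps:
s(Z) = -171 + Z
1/((-33098 + 21196)*s(-22)) = 1/((-33098 + 21196)*(-171 - 22)) = 1/(-11902*(-193)) = -1/11902*(-1/193) = 1/2297086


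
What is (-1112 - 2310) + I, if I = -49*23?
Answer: -4549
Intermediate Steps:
I = -1127
(-1112 - 2310) + I = (-1112 - 2310) - 1127 = -3422 - 1127 = -4549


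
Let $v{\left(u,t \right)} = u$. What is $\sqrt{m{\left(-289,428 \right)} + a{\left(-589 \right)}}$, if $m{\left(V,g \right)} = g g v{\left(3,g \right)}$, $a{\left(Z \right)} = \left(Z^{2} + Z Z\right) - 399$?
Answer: $13 \sqrt{7355} \approx 1114.9$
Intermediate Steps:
$a{\left(Z \right)} = -399 + 2 Z^{2}$ ($a{\left(Z \right)} = \left(Z^{2} + Z^{2}\right) - 399 = 2 Z^{2} - 399 = -399 + 2 Z^{2}$)
$m{\left(V,g \right)} = 3 g^{2}$ ($m{\left(V,g \right)} = g g 3 = g^{2} \cdot 3 = 3 g^{2}$)
$\sqrt{m{\left(-289,428 \right)} + a{\left(-589 \right)}} = \sqrt{3 \cdot 428^{2} - \left(399 - 2 \left(-589\right)^{2}\right)} = \sqrt{3 \cdot 183184 + \left(-399 + 2 \cdot 346921\right)} = \sqrt{549552 + \left(-399 + 693842\right)} = \sqrt{549552 + 693443} = \sqrt{1242995} = 13 \sqrt{7355}$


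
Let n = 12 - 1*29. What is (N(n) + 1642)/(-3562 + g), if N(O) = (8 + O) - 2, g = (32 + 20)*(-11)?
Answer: -1631/4134 ≈ -0.39453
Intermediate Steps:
n = -17 (n = 12 - 29 = -17)
g = -572 (g = 52*(-11) = -572)
N(O) = 6 + O
(N(n) + 1642)/(-3562 + g) = ((6 - 17) + 1642)/(-3562 - 572) = (-11 + 1642)/(-4134) = 1631*(-1/4134) = -1631/4134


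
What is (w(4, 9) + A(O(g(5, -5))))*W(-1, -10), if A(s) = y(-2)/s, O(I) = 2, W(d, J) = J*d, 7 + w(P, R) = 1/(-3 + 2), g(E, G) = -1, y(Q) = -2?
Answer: -90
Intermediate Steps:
w(P, R) = -8 (w(P, R) = -7 + 1/(-3 + 2) = -7 + 1/(-1) = -7 - 1 = -8)
A(s) = -2/s
(w(4, 9) + A(O(g(5, -5))))*W(-1, -10) = (-8 - 2/2)*(-10*(-1)) = (-8 - 2*½)*10 = (-8 - 1)*10 = -9*10 = -90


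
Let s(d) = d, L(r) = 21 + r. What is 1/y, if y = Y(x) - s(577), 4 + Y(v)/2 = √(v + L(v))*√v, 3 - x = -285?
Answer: 65/38391 + 8*√1194/115173 ≈ 0.0040933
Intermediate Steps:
x = 288 (x = 3 - 1*(-285) = 3 + 285 = 288)
Y(v) = -8 + 2*√v*√(21 + 2*v) (Y(v) = -8 + 2*(√(v + (21 + v))*√v) = -8 + 2*(√(21 + 2*v)*√v) = -8 + 2*(√v*√(21 + 2*v)) = -8 + 2*√v*√(21 + 2*v))
y = -585 + 24*√1194 (y = (-8 + 2*√288*√(21 + 2*288)) - 1*577 = (-8 + 2*(12*√2)*√(21 + 576)) - 577 = (-8 + 2*(12*√2)*√597) - 577 = (-8 + 24*√1194) - 577 = -585 + 24*√1194 ≈ 244.30)
1/y = 1/(-585 + 24*√1194)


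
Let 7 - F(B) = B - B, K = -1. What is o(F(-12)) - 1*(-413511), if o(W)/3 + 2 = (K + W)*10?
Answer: 413685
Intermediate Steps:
F(B) = 7 (F(B) = 7 - (B - B) = 7 - 1*0 = 7 + 0 = 7)
o(W) = -36 + 30*W (o(W) = -6 + 3*((-1 + W)*10) = -6 + 3*(-10 + 10*W) = -6 + (-30 + 30*W) = -36 + 30*W)
o(F(-12)) - 1*(-413511) = (-36 + 30*7) - 1*(-413511) = (-36 + 210) + 413511 = 174 + 413511 = 413685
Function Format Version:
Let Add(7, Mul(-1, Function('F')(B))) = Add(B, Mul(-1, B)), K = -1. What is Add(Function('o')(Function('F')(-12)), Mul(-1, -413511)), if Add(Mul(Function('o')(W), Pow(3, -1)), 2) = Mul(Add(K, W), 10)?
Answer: 413685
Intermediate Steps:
Function('F')(B) = 7 (Function('F')(B) = Add(7, Mul(-1, Add(B, Mul(-1, B)))) = Add(7, Mul(-1, 0)) = Add(7, 0) = 7)
Function('o')(W) = Add(-36, Mul(30, W)) (Function('o')(W) = Add(-6, Mul(3, Mul(Add(-1, W), 10))) = Add(-6, Mul(3, Add(-10, Mul(10, W)))) = Add(-6, Add(-30, Mul(30, W))) = Add(-36, Mul(30, W)))
Add(Function('o')(Function('F')(-12)), Mul(-1, -413511)) = Add(Add(-36, Mul(30, 7)), Mul(-1, -413511)) = Add(Add(-36, 210), 413511) = Add(174, 413511) = 413685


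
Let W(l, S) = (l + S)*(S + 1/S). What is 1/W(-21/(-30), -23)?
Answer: 23/11819 ≈ 0.0019460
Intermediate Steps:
W(l, S) = (S + l)*(S + 1/S)
1/W(-21/(-30), -23) = 1/(1 + (-23)**2 - (-483)/(-30) - 21/(-30)/(-23)) = 1/(1 + 529 - (-483)*(-1)/30 - 21*(-1/30)*(-1/23)) = 1/(1 + 529 - 23*7/10 + (7/10)*(-1/23)) = 1/(1 + 529 - 161/10 - 7/230) = 1/(11819/23) = 23/11819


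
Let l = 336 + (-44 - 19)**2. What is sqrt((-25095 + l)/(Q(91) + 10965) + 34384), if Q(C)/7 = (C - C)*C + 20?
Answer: sqrt(169601570026)/2221 ≈ 185.42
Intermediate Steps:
l = 4305 (l = 336 + (-63)**2 = 336 + 3969 = 4305)
Q(C) = 140 (Q(C) = 7*((C - C)*C + 20) = 7*(0*C + 20) = 7*(0 + 20) = 7*20 = 140)
sqrt((-25095 + l)/(Q(91) + 10965) + 34384) = sqrt((-25095 + 4305)/(140 + 10965) + 34384) = sqrt(-20790/11105 + 34384) = sqrt(-20790*1/11105 + 34384) = sqrt(-4158/2221 + 34384) = sqrt(76362706/2221) = sqrt(169601570026)/2221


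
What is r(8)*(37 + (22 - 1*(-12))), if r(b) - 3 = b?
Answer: 781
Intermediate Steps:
r(b) = 3 + b
r(8)*(37 + (22 - 1*(-12))) = (3 + 8)*(37 + (22 - 1*(-12))) = 11*(37 + (22 + 12)) = 11*(37 + 34) = 11*71 = 781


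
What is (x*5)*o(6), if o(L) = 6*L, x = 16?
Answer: 2880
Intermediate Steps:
(x*5)*o(6) = (16*5)*(6*6) = 80*36 = 2880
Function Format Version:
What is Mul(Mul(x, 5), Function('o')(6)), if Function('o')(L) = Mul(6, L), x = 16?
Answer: 2880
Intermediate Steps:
Mul(Mul(x, 5), Function('o')(6)) = Mul(Mul(16, 5), Mul(6, 6)) = Mul(80, 36) = 2880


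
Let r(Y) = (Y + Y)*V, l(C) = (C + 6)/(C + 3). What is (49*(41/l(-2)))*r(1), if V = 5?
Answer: 10045/2 ≈ 5022.5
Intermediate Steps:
l(C) = (6 + C)/(3 + C)
r(Y) = 10*Y (r(Y) = (Y + Y)*5 = (2*Y)*5 = 10*Y)
(49*(41/l(-2)))*r(1) = (49*(41/(((6 - 2)/(3 - 2)))))*(10*1) = (49*(41/((4/1))))*10 = (49*(41/((1*4))))*10 = (49*(41/4))*10 = (2009/4)*10 = 10045/2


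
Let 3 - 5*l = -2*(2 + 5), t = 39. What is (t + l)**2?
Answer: 44944/25 ≈ 1797.8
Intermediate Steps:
l = 17/5 (l = 3/5 - (-2)*(2 + 5)/5 = 3/5 - (-2)*7/5 = 3/5 - 1/5*(-14) = 3/5 + 14/5 = 17/5 ≈ 3.4000)
(t + l)**2 = (39 + 17/5)**2 = (212/5)**2 = 44944/25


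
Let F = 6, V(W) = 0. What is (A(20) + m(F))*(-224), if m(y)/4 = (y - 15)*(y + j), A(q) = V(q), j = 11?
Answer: 137088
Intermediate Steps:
A(q) = 0
m(y) = 4*(-15 + y)*(11 + y) (m(y) = 4*((y - 15)*(y + 11)) = 4*((-15 + y)*(11 + y)) = 4*(-15 + y)*(11 + y))
(A(20) + m(F))*(-224) = (0 + (-660 - 16*6 + 4*6²))*(-224) = (0 + (-660 - 96 + 4*36))*(-224) = (0 + (-660 - 96 + 144))*(-224) = (0 - 612)*(-224) = -612*(-224) = 137088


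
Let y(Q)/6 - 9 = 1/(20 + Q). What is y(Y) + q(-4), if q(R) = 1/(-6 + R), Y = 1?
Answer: 3793/70 ≈ 54.186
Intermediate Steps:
y(Q) = 54 + 6/(20 + Q)
y(Y) + q(-4) = 6*(181 + 9*1)/(20 + 1) + 1/(-6 - 4) = 6*(181 + 9)/21 + 1/(-10) = 6*(1/21)*190 - ⅒ = 380/7 - ⅒ = 3793/70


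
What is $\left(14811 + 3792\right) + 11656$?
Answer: $30259$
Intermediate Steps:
$\left(14811 + 3792\right) + 11656 = 18603 + 11656 = 30259$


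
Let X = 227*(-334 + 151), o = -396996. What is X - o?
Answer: 355455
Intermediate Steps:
X = -41541 (X = 227*(-183) = -41541)
X - o = -41541 - 1*(-396996) = -41541 + 396996 = 355455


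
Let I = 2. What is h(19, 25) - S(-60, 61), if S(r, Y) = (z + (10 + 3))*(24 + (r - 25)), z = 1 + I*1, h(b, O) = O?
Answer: 1001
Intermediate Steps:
z = 3 (z = 1 + 2*1 = 1 + 2 = 3)
S(r, Y) = -16 + 16*r (S(r, Y) = (3 + (10 + 3))*(24 + (r - 25)) = (3 + 13)*(24 + (-25 + r)) = 16*(-1 + r) = -16 + 16*r)
h(19, 25) - S(-60, 61) = 25 - (-16 + 16*(-60)) = 25 - (-16 - 960) = 25 - 1*(-976) = 25 + 976 = 1001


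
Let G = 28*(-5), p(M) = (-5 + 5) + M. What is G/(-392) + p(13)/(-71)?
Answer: 173/994 ≈ 0.17404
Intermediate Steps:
p(M) = M (p(M) = 0 + M = M)
G = -140
G/(-392) + p(13)/(-71) = -140/(-392) + 13/(-71) = -140*(-1/392) + 13*(-1/71) = 5/14 - 13/71 = 173/994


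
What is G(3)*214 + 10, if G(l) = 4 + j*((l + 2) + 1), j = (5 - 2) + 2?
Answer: 7286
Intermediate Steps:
j = 5 (j = 3 + 2 = 5)
G(l) = 19 + 5*l (G(l) = 4 + 5*((l + 2) + 1) = 4 + 5*((2 + l) + 1) = 4 + 5*(3 + l) = 4 + (15 + 5*l) = 19 + 5*l)
G(3)*214 + 10 = (19 + 5*3)*214 + 10 = (19 + 15)*214 + 10 = 34*214 + 10 = 7276 + 10 = 7286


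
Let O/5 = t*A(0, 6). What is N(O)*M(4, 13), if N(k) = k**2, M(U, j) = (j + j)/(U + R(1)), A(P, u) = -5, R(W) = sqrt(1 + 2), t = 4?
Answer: 80000 - 20000*sqrt(3) ≈ 45359.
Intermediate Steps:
R(W) = sqrt(3)
M(U, j) = 2*j/(U + sqrt(3)) (M(U, j) = (j + j)/(U + sqrt(3)) = (2*j)/(U + sqrt(3)) = 2*j/(U + sqrt(3)))
O = -100 (O = 5*(4*(-5)) = 5*(-20) = -100)
N(O)*M(4, 13) = (-100)**2*(2*13/(4 + sqrt(3))) = 10000*(26/(4 + sqrt(3))) = 260000/(4 + sqrt(3))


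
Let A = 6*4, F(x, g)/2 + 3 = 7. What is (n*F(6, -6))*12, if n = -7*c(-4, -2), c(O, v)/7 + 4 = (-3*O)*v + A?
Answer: 18816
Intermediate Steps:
F(x, g) = 8 (F(x, g) = -6 + 2*7 = -6 + 14 = 8)
A = 24
c(O, v) = 140 - 21*O*v (c(O, v) = -28 + 7*((-3*O)*v + 24) = -28 + 7*(-3*O*v + 24) = -28 + 7*(24 - 3*O*v) = -28 + (168 - 21*O*v) = 140 - 21*O*v)
n = 196 (n = -7*(140 - 21*(-4)*(-2)) = -7*(140 - 168) = -7*(-28) = 196)
(n*F(6, -6))*12 = (196*8)*12 = 1568*12 = 18816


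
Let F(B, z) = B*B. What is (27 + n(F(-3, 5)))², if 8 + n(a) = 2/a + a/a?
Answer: 33124/81 ≈ 408.94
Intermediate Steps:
F(B, z) = B²
n(a) = -7 + 2/a (n(a) = -8 + (2/a + a/a) = -8 + (2/a + 1) = -8 + (1 + 2/a) = -7 + 2/a)
(27 + n(F(-3, 5)))² = (27 + (-7 + 2/((-3)²)))² = (27 + (-7 + 2/9))² = (27 - 61/9)² = (182/9)² = 33124/81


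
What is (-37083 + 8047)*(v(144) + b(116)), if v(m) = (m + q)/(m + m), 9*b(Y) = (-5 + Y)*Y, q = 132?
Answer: -83137327/2 ≈ -4.1569e+7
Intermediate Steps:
b(Y) = Y*(-5 + Y)/9 (b(Y) = ((-5 + Y)*Y)/9 = (Y*(-5 + Y))/9 = Y*(-5 + Y)/9)
v(m) = (132 + m)/(2*m) (v(m) = (m + 132)/(m + m) = (132 + m)/((2*m)) = (132 + m)*(1/(2*m)) = (132 + m)/(2*m))
(-37083 + 8047)*(v(144) + b(116)) = (-37083 + 8047)*((½)*(132 + 144)/144 + (⅑)*116*(-5 + 116)) = -29036*((½)*(1/144)*276 + (⅑)*116*111) = -29036*(23/24 + 4292/3) = -29036*11453/8 = -83137327/2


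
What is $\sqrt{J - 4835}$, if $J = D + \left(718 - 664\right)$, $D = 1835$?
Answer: $i \sqrt{2946} \approx 54.277 i$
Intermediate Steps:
$J = 1889$ ($J = 1835 + \left(718 - 664\right) = 1835 + 54 = 1889$)
$\sqrt{J - 4835} = \sqrt{1889 - 4835} = \sqrt{-2946} = i \sqrt{2946}$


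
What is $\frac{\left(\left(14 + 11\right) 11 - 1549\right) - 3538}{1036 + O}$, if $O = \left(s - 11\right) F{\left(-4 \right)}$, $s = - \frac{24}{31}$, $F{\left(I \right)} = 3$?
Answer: $- \frac{149172}{31021} \approx -4.8087$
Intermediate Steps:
$s = - \frac{24}{31}$ ($s = \left(-24\right) \frac{1}{31} = - \frac{24}{31} \approx -0.77419$)
$O = - \frac{1095}{31}$ ($O = \left(- \frac{24}{31} - 11\right) 3 = \left(- \frac{365}{31}\right) 3 = - \frac{1095}{31} \approx -35.323$)
$\frac{\left(\left(14 + 11\right) 11 - 1549\right) - 3538}{1036 + O} = \frac{\left(\left(14 + 11\right) 11 - 1549\right) - 3538}{1036 - \frac{1095}{31}} = \frac{\left(25 \cdot 11 - 1549\right) - 3538}{\frac{31021}{31}} = \left(\left(275 - 1549\right) - 3538\right) \frac{31}{31021} = \left(-1274 - 3538\right) \frac{31}{31021} = \left(-4812\right) \frac{31}{31021} = - \frac{149172}{31021}$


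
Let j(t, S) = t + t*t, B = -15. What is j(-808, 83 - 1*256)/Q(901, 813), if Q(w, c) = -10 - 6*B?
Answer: 81507/10 ≈ 8150.7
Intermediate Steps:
j(t, S) = t + t²
Q(w, c) = 80 (Q(w, c) = -10 - 6*(-15) = -10 + 90 = 80)
j(-808, 83 - 1*256)/Q(901, 813) = -808*(1 - 808)/80 = -808*(-807)*(1/80) = 652056*(1/80) = 81507/10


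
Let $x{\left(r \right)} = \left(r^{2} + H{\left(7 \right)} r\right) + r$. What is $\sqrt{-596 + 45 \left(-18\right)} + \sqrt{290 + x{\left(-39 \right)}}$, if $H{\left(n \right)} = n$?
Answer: $\sqrt{1499} + i \sqrt{1406} \approx 38.717 + 37.497 i$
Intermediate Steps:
$x{\left(r \right)} = r^{2} + 8 r$ ($x{\left(r \right)} = \left(r^{2} + 7 r\right) + r = r^{2} + 8 r$)
$\sqrt{-596 + 45 \left(-18\right)} + \sqrt{290 + x{\left(-39 \right)}} = \sqrt{-596 + 45 \left(-18\right)} + \sqrt{290 - 39 \left(8 - 39\right)} = \sqrt{-596 - 810} + \sqrt{290 - -1209} = \sqrt{-1406} + \sqrt{290 + 1209} = i \sqrt{1406} + \sqrt{1499} = \sqrt{1499} + i \sqrt{1406}$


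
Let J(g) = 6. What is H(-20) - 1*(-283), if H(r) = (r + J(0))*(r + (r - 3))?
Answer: 885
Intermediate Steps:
H(r) = (-3 + 2*r)*(6 + r) (H(r) = (r + 6)*(r + (r - 3)) = (6 + r)*(r + (-3 + r)) = (6 + r)*(-3 + 2*r) = (-3 + 2*r)*(6 + r))
H(-20) - 1*(-283) = (-18 + 2*(-20)² + 9*(-20)) - 1*(-283) = (-18 + 2*400 - 180) + 283 = (-18 + 800 - 180) + 283 = 602 + 283 = 885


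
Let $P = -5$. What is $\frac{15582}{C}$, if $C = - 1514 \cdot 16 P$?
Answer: $\frac{7791}{60560} \approx 0.12865$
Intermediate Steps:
$C = 121120$ ($C = - 1514 \cdot 16 \left(-5\right) = \left(-1514\right) \left(-80\right) = 121120$)
$\frac{15582}{C} = \frac{15582}{121120} = 15582 \cdot \frac{1}{121120} = \frac{7791}{60560}$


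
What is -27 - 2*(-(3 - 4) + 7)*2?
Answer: -59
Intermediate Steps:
-27 - 2*(-(3 - 4) + 7)*2 = -27 - 2*(-1*(-1) + 7)*2 = -27 - 2*(1 + 7)*2 = -27 - 2*8*2 = -27 - 16*2 = -27 - 32 = -59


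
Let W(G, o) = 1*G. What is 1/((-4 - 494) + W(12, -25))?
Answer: -1/486 ≈ -0.0020576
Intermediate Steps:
W(G, o) = G
1/((-4 - 494) + W(12, -25)) = 1/((-4 - 494) + 12) = 1/(-498 + 12) = 1/(-486) = -1/486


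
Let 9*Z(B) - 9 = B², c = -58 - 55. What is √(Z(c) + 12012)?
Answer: √120886/3 ≈ 115.90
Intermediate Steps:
c = -113
Z(B) = 1 + B²/9
√(Z(c) + 12012) = √((1 + (⅑)*(-113)²) + 12012) = √((1 + (⅑)*12769) + 12012) = √((1 + 12769/9) + 12012) = √(12778/9 + 12012) = √(120886/9) = √120886/3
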